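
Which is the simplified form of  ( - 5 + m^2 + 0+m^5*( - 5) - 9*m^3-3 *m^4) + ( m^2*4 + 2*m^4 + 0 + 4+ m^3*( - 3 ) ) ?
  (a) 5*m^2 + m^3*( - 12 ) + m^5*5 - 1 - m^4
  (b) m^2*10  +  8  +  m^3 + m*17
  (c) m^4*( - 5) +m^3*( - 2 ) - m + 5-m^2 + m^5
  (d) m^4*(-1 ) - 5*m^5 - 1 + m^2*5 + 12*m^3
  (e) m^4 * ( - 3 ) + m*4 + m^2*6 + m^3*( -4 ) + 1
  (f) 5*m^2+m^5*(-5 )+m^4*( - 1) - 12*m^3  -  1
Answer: f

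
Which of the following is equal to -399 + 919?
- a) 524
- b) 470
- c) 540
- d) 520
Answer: d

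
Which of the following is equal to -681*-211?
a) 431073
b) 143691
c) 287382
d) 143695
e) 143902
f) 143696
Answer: b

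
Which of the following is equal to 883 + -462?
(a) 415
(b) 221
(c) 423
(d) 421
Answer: d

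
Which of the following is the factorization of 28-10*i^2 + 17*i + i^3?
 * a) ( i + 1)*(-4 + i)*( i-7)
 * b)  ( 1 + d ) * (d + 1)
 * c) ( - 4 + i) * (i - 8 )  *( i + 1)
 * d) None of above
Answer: a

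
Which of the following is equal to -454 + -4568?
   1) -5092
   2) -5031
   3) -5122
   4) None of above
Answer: 4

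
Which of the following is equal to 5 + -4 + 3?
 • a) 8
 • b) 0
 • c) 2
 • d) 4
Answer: d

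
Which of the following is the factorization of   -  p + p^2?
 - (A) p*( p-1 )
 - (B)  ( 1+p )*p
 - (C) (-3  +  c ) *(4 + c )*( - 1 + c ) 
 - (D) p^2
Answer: A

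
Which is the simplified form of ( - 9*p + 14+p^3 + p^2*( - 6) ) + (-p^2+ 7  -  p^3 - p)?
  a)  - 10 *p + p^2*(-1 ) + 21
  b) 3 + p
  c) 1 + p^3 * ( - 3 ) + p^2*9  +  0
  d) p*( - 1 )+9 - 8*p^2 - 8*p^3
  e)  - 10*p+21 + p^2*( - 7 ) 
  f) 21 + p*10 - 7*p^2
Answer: e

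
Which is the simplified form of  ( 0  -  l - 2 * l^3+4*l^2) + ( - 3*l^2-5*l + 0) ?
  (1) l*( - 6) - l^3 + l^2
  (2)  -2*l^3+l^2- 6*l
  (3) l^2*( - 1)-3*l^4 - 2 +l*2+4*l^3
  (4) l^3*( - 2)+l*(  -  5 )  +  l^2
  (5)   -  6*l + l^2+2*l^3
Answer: 2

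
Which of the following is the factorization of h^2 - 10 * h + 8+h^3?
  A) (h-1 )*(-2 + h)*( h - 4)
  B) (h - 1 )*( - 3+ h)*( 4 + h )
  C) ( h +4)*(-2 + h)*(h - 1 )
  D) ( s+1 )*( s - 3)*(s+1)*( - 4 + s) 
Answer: C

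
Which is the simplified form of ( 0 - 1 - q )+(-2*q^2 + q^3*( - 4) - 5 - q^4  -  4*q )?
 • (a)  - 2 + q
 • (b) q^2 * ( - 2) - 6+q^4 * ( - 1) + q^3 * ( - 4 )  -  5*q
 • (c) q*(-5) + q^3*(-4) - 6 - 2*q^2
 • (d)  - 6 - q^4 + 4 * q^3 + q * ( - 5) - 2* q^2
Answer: b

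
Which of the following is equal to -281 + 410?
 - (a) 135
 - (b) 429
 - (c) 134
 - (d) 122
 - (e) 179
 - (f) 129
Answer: f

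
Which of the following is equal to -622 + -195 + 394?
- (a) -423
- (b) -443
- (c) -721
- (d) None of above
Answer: a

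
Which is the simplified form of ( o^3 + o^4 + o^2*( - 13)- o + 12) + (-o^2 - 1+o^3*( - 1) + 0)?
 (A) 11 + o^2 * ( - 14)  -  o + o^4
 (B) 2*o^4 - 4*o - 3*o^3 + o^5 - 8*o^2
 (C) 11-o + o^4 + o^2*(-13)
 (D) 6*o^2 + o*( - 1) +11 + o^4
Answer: A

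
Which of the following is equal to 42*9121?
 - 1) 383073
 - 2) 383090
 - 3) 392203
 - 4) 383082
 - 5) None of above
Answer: 4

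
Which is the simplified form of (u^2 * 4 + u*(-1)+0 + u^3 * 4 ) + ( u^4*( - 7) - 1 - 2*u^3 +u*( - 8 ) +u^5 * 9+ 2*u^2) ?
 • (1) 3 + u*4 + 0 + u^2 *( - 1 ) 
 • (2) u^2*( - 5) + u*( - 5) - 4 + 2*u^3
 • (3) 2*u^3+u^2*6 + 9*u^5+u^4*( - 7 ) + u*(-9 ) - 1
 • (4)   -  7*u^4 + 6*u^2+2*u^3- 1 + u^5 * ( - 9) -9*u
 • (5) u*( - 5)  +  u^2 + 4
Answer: 3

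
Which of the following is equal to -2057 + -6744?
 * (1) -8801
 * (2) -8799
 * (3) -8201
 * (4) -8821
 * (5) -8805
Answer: 1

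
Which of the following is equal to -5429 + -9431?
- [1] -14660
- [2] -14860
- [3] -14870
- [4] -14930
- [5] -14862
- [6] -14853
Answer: 2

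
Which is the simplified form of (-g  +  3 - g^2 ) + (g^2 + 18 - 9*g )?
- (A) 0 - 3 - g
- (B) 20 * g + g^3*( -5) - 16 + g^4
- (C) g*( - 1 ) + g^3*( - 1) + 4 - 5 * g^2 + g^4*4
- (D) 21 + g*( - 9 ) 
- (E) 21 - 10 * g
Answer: E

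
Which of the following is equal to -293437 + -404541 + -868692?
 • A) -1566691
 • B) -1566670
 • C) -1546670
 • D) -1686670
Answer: B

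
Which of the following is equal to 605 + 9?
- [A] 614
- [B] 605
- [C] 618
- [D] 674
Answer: A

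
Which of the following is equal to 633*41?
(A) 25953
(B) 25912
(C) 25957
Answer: A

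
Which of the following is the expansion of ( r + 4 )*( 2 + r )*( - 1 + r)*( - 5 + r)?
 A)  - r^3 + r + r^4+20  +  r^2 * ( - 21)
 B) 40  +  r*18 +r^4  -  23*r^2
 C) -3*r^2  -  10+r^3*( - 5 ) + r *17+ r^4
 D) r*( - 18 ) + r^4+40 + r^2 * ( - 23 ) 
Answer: D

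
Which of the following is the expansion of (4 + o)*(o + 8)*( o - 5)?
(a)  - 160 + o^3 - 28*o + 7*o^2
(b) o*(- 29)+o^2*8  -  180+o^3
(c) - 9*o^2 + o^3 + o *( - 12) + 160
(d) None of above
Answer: a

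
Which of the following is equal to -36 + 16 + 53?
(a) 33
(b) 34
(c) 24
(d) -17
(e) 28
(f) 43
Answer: a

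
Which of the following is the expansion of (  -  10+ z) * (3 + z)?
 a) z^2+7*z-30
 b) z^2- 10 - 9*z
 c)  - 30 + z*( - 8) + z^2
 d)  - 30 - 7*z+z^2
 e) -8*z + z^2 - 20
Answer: d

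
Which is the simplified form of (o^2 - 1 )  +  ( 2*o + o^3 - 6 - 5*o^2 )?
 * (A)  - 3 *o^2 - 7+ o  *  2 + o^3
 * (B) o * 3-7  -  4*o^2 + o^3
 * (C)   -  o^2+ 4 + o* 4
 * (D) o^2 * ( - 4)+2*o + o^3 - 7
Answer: D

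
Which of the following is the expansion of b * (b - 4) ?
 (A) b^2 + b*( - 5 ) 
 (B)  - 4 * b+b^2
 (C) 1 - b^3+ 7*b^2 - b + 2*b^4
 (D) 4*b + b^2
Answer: B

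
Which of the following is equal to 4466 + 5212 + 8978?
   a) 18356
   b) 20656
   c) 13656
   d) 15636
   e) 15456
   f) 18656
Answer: f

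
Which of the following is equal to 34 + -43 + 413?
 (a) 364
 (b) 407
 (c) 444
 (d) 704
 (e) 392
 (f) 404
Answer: f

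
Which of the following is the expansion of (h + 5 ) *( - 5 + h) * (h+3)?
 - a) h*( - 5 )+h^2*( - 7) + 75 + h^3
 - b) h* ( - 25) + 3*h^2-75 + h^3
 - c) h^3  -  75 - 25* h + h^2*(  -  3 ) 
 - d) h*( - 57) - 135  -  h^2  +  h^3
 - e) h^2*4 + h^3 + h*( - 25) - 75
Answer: b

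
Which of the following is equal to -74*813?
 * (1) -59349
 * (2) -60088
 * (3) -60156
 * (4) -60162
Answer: 4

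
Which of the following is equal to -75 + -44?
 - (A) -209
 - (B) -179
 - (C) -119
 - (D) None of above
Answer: C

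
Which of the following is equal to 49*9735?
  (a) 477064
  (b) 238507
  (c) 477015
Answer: c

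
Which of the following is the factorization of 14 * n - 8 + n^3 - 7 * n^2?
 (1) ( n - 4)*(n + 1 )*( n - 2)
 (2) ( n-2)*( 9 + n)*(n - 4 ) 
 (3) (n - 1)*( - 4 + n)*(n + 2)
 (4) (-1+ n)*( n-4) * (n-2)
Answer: 4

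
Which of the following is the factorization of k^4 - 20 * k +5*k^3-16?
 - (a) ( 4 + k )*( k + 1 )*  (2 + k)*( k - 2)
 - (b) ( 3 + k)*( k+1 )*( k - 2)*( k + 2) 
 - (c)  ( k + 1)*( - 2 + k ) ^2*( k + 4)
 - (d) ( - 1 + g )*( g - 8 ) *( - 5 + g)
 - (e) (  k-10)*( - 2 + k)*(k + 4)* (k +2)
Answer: a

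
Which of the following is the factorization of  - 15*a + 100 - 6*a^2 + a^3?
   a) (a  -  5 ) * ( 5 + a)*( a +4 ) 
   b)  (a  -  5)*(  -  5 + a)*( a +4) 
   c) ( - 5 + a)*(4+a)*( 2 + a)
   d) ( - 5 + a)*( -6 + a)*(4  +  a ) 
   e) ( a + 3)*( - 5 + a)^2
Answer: b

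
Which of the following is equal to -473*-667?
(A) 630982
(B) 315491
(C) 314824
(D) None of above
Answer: B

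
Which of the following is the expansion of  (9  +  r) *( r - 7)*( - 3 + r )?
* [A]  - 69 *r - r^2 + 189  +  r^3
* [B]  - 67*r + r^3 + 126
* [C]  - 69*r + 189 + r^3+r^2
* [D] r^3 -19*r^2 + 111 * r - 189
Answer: A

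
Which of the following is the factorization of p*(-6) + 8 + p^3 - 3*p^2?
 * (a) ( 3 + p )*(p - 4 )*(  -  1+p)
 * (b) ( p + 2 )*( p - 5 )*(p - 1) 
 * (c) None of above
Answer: c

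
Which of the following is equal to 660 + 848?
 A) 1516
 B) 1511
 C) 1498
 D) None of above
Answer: D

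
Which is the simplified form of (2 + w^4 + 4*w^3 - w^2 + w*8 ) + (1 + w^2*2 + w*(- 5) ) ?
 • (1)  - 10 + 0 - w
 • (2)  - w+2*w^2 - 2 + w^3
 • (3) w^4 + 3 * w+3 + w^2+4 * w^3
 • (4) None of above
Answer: 3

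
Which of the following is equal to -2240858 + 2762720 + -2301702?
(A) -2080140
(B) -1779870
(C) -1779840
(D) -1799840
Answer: C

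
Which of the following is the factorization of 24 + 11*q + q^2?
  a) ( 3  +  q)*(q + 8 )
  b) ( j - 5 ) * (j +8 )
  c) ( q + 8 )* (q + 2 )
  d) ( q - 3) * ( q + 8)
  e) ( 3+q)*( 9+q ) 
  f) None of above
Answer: a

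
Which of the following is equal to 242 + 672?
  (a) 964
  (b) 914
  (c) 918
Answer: b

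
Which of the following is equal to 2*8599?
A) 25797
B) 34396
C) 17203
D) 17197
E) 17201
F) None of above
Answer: F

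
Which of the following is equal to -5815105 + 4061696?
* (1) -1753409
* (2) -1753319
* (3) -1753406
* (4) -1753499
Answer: 1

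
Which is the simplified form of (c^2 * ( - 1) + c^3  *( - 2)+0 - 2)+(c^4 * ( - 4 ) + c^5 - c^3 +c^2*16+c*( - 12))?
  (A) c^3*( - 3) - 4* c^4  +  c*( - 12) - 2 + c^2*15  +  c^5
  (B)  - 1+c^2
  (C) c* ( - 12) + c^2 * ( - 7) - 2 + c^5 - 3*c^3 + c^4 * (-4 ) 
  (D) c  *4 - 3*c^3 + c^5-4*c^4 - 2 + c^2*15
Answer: A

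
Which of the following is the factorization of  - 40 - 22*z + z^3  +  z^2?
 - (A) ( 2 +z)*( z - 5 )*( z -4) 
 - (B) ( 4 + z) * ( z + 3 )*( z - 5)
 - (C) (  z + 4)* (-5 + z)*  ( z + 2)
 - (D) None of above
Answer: C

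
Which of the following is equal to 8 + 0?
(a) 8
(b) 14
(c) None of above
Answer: a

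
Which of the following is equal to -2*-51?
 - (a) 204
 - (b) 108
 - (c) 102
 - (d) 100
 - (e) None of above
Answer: c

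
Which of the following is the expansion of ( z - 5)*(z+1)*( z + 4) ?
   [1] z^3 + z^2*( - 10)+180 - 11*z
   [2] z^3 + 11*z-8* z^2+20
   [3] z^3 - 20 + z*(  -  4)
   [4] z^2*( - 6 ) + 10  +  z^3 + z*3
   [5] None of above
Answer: 5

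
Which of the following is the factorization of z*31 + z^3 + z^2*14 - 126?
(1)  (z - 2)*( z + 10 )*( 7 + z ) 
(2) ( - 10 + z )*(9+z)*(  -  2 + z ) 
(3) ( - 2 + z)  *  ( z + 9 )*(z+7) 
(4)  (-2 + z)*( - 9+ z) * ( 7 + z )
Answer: 3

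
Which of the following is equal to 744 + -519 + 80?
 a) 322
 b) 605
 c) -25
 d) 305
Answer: d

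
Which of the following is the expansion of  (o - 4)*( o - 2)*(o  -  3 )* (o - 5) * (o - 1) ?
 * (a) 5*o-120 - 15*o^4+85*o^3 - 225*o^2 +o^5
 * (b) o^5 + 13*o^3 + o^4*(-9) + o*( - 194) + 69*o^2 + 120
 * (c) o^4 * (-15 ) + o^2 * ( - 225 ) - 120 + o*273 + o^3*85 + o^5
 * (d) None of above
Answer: d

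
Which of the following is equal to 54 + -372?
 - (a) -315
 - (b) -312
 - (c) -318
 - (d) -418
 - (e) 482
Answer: c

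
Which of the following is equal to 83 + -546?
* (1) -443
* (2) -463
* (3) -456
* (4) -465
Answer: 2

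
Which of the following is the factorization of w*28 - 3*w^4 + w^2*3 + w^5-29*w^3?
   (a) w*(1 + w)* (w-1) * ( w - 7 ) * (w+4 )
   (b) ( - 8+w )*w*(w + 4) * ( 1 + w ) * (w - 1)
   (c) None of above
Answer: a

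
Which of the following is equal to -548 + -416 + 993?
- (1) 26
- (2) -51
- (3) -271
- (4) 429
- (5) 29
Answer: 5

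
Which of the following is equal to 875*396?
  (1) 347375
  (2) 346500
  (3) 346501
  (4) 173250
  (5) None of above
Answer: 2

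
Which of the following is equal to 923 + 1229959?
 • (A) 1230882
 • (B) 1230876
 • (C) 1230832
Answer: A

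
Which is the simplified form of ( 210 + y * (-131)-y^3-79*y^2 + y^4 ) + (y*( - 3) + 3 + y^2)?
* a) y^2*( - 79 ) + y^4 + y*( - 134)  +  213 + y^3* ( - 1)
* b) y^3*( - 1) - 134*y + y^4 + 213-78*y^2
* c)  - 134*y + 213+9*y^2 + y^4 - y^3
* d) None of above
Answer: b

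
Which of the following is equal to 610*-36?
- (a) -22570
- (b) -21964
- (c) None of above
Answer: c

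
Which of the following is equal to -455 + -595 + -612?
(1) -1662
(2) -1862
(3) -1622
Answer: 1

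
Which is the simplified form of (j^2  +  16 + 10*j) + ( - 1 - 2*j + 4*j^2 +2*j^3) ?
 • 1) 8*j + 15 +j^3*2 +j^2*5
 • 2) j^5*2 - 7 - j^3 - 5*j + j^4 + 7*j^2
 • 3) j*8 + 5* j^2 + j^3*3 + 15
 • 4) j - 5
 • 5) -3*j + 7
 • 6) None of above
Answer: 1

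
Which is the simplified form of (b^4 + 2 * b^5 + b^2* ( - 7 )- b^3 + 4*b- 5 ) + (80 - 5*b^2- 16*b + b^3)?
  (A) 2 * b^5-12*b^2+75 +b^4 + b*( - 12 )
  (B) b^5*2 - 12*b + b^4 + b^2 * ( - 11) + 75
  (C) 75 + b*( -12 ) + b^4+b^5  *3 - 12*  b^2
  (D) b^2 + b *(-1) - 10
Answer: A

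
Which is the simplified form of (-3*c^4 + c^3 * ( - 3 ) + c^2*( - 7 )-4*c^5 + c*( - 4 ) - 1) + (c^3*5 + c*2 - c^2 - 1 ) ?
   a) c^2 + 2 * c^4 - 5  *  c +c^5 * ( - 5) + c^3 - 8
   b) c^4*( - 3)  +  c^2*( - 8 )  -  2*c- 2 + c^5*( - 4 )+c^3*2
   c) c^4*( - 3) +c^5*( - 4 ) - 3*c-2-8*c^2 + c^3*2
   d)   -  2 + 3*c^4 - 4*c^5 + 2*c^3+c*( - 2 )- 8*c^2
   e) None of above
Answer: b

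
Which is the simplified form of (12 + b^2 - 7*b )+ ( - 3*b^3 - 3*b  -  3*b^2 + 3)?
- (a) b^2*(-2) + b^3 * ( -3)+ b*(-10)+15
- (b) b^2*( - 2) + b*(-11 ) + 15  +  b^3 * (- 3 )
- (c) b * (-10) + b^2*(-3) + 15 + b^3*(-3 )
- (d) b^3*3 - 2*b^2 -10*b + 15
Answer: a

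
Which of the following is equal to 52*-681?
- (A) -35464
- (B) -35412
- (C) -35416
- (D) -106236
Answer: B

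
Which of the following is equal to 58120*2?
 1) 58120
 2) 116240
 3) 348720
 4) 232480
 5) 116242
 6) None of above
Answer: 2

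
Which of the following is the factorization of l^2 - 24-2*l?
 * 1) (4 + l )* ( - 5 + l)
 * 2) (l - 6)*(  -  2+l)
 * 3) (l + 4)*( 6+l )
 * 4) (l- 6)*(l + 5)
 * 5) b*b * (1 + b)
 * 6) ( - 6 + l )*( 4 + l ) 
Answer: 6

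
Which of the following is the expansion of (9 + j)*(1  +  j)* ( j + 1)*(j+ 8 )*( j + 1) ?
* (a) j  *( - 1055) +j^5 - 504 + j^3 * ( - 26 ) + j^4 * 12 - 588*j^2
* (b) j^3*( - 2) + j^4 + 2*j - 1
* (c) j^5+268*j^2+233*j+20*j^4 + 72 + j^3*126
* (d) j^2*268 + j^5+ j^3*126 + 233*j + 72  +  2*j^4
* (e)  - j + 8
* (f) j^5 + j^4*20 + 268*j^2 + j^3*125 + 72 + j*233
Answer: c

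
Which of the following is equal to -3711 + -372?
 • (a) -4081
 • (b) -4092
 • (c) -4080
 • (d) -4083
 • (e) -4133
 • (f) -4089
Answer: d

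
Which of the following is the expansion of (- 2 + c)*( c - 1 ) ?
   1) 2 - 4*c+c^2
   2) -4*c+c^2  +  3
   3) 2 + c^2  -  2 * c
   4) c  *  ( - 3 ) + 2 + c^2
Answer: 4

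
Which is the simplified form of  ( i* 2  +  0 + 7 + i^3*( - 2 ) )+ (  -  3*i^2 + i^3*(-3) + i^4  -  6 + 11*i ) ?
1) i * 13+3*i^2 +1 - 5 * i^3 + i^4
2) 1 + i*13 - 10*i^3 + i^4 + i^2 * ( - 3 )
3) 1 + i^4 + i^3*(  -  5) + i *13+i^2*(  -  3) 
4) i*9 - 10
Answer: 3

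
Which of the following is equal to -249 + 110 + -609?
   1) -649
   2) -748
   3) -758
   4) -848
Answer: 2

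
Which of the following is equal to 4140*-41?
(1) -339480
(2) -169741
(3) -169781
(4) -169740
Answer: 4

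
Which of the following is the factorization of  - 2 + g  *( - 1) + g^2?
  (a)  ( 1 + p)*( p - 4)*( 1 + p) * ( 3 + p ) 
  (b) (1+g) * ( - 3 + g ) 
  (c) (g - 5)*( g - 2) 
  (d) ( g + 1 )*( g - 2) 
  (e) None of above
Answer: d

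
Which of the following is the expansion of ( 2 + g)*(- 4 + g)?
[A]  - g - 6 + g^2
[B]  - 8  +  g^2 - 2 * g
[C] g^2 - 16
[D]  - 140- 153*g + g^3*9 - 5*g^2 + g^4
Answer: B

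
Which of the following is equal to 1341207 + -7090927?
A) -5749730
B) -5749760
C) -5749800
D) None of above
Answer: D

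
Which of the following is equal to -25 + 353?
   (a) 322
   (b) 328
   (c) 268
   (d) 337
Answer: b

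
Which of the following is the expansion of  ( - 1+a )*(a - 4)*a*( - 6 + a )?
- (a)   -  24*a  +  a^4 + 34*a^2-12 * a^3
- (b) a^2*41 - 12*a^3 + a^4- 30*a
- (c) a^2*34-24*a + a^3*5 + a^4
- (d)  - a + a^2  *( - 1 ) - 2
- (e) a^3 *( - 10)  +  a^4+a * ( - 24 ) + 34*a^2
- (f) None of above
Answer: f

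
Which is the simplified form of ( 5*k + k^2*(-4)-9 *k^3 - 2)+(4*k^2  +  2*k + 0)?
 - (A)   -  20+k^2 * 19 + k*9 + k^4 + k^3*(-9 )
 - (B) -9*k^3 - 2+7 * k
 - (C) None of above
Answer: B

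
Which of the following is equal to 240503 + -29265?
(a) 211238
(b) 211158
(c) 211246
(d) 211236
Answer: a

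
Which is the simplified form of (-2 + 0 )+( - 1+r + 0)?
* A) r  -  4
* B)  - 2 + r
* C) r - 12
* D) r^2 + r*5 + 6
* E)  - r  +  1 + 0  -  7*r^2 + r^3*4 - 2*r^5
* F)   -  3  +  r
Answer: F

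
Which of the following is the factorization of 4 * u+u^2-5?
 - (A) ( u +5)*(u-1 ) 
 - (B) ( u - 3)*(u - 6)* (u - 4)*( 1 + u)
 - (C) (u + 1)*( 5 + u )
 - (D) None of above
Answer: A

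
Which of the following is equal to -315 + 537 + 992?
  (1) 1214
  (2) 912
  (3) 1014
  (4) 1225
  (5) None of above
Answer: 1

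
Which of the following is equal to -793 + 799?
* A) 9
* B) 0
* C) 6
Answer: C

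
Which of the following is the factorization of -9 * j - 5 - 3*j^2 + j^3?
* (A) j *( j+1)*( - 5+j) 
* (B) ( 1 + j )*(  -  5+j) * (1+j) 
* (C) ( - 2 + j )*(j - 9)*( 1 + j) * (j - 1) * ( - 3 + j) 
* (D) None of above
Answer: B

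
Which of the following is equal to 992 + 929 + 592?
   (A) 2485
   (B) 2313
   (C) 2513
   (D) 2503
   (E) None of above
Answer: C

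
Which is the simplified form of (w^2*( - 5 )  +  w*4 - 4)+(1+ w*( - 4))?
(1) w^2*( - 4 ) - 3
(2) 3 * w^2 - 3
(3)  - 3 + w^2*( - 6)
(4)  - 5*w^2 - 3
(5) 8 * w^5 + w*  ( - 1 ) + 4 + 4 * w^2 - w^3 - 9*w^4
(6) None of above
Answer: 4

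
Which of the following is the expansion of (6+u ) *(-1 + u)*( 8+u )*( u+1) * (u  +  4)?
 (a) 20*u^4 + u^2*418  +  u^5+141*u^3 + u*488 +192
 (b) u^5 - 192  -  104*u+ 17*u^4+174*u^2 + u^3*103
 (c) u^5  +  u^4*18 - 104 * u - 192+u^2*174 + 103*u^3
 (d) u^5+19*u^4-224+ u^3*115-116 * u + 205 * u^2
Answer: c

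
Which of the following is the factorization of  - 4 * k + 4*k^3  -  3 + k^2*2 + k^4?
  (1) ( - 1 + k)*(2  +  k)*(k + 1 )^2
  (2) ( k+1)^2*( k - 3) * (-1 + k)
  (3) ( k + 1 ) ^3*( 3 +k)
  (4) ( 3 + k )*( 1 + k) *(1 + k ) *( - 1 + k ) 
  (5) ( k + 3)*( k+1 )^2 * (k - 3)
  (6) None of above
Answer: 4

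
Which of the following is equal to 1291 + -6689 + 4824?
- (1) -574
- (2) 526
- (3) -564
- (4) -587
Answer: 1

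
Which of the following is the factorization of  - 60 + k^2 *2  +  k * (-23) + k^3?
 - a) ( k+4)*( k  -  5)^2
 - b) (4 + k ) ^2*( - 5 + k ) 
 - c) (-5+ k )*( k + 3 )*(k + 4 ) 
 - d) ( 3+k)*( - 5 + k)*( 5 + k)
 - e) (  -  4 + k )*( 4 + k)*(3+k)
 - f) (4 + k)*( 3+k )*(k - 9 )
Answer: c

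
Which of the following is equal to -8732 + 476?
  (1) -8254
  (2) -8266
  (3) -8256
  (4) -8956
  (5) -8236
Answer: 3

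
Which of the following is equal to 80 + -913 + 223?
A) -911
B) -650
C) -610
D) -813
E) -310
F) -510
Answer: C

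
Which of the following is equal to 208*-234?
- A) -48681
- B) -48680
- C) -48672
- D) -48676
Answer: C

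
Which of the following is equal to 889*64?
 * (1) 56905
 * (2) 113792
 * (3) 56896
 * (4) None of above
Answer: 3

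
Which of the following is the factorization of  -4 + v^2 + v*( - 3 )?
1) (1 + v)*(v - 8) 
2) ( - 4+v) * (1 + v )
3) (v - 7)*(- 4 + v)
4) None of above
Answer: 2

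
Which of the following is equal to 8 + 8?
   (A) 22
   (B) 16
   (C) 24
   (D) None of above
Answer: B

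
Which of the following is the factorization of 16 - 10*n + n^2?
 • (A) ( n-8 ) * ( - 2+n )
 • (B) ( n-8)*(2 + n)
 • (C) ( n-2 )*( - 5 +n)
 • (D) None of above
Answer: A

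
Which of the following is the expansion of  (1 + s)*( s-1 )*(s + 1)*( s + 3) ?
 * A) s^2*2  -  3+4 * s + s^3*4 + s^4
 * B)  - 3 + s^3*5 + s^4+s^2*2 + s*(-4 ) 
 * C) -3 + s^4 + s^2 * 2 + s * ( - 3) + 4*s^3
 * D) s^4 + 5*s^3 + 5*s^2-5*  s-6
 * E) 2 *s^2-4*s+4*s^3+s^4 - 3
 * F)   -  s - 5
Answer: E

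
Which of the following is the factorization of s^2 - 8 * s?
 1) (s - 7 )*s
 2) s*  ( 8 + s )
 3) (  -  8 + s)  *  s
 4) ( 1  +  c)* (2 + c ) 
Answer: 3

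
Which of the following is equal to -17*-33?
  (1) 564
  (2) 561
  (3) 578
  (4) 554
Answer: 2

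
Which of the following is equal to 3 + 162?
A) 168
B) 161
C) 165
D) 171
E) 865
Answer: C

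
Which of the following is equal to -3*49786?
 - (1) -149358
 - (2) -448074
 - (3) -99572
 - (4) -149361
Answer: 1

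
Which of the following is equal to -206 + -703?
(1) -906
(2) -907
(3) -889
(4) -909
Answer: 4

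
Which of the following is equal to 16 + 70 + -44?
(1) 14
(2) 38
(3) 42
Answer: 3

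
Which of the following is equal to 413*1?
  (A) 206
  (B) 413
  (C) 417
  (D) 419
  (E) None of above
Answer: B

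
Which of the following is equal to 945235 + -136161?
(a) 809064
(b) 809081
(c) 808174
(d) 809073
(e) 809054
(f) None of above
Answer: f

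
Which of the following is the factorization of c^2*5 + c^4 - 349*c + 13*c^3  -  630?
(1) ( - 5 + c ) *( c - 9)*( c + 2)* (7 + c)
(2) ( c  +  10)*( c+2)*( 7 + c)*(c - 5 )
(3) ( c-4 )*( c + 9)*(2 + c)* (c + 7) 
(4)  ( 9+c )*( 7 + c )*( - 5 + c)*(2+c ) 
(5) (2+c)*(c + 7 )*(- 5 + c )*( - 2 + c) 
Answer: 4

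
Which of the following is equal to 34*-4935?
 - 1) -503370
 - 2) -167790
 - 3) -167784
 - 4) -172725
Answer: 2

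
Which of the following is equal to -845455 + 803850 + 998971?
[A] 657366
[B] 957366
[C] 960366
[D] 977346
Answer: B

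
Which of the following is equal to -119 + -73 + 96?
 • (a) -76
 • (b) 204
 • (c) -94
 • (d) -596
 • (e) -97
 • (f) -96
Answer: f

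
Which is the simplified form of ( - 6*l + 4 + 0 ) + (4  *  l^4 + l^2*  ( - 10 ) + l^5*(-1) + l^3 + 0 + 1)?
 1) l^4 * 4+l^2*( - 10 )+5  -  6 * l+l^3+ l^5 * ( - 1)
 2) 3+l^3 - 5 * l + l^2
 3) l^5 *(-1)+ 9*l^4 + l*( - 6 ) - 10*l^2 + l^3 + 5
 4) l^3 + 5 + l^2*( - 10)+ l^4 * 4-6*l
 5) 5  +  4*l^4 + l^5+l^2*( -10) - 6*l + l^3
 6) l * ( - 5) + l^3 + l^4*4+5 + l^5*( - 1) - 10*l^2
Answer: 1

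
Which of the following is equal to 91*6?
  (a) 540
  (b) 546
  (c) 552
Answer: b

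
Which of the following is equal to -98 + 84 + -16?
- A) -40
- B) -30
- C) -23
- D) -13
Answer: B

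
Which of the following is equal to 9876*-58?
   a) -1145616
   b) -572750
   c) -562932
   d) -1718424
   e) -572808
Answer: e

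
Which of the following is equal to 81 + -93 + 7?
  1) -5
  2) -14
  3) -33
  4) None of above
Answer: 1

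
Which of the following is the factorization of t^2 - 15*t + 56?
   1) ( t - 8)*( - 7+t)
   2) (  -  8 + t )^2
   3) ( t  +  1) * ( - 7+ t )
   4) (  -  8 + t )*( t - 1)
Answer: 1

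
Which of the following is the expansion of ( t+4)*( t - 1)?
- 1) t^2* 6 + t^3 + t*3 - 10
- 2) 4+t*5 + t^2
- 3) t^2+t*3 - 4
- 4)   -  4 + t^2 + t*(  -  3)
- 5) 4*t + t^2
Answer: 3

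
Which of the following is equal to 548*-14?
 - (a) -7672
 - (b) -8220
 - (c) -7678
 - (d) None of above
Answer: a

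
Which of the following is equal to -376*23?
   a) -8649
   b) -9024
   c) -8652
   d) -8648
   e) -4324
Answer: d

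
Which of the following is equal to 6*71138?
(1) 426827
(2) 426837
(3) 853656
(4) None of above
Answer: 4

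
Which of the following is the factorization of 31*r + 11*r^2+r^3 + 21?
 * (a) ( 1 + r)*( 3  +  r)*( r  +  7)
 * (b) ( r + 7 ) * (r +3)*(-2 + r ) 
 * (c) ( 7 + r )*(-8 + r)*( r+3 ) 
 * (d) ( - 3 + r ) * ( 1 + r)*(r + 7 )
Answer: a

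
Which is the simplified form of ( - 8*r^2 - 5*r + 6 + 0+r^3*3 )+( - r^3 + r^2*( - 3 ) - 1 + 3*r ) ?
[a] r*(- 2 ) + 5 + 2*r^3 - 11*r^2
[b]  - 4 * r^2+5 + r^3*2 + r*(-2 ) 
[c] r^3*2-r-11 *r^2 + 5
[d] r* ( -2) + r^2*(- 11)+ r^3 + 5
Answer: a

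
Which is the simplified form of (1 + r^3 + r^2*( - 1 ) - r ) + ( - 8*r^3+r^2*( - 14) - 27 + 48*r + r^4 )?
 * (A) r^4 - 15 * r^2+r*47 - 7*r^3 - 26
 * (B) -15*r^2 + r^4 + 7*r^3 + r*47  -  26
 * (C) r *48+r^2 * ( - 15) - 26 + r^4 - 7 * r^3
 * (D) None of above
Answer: A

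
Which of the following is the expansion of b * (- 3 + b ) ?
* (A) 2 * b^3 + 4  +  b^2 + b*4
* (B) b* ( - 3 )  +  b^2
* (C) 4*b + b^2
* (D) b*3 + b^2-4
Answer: B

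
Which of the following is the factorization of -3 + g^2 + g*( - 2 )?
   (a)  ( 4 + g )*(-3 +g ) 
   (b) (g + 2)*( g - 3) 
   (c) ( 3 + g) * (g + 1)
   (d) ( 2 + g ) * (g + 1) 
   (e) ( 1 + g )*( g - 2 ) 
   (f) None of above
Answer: f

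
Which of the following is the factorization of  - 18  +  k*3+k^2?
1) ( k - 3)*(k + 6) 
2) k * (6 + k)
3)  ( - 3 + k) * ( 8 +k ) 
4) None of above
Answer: 1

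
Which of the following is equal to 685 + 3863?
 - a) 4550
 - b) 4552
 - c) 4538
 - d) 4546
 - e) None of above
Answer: e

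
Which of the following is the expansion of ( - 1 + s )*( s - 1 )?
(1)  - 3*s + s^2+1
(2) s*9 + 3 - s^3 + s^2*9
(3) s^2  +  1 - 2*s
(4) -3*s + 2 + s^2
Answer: 3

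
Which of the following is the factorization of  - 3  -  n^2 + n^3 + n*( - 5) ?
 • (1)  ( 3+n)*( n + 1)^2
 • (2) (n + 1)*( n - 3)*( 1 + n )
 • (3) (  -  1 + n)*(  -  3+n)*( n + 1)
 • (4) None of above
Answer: 2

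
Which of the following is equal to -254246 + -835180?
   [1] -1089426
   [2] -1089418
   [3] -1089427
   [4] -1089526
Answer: 1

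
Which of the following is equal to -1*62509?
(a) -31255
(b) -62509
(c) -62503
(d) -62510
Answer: b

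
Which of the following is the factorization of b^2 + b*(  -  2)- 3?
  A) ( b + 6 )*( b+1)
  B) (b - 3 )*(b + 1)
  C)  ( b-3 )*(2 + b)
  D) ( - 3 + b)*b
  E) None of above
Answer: B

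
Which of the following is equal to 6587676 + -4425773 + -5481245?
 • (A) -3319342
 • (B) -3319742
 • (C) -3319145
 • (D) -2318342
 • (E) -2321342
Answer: A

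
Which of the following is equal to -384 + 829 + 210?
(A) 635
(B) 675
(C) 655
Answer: C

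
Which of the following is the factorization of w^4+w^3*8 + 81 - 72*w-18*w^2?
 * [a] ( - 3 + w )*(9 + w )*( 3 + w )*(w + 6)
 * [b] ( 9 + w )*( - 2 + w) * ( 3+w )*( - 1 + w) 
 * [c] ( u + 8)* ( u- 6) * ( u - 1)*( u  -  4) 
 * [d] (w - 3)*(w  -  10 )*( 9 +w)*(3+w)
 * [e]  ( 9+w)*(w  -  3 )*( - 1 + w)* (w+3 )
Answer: e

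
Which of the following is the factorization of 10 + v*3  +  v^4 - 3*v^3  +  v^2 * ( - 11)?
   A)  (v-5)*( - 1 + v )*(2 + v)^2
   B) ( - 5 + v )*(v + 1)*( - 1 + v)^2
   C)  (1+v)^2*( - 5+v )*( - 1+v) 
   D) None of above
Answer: D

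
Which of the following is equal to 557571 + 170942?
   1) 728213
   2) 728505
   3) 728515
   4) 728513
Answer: 4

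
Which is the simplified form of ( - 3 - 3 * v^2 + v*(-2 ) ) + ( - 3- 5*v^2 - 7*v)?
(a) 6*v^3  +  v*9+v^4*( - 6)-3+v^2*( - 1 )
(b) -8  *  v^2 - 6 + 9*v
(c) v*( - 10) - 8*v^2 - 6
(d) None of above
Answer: d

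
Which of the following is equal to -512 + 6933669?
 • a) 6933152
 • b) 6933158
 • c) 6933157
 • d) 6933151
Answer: c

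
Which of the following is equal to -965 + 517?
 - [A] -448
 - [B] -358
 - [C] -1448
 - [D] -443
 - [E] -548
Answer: A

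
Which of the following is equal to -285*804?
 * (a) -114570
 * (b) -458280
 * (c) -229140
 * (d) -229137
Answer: c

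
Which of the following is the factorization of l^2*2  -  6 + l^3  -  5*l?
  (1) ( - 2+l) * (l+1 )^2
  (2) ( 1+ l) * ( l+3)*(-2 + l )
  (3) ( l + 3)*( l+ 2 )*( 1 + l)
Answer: 2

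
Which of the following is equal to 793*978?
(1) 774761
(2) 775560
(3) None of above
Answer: 3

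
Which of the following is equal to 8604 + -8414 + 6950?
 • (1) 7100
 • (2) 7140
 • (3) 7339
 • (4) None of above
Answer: 2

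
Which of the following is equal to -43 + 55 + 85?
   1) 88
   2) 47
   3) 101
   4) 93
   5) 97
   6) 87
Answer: 5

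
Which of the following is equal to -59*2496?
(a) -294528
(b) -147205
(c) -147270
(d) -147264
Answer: d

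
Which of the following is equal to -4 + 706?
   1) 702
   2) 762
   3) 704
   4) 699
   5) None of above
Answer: 1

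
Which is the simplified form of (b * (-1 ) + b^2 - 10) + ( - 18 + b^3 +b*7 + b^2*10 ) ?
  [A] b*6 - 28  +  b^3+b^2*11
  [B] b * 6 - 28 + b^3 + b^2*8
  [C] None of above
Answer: A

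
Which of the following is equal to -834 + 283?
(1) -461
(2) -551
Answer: 2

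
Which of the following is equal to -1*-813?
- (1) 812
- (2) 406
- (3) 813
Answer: 3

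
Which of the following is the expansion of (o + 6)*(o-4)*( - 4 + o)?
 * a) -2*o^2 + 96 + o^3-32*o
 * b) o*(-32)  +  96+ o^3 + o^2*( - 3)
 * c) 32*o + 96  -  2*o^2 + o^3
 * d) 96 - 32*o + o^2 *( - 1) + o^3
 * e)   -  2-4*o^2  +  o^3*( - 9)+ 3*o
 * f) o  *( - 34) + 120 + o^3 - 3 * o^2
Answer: a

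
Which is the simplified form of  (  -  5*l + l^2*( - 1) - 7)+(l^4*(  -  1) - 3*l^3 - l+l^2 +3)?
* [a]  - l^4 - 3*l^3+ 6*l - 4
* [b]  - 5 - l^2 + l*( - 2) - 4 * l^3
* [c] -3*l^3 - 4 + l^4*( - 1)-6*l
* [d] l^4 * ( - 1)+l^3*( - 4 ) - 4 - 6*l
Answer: c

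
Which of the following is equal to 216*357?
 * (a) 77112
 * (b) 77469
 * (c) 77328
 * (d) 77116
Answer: a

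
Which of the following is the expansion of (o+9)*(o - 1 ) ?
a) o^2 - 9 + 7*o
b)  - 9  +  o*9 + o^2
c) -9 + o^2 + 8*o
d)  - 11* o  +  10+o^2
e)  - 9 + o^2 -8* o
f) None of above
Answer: c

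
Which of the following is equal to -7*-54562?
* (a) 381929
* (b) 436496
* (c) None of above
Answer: c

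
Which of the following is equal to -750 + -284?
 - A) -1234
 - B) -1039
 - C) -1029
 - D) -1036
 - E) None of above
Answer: E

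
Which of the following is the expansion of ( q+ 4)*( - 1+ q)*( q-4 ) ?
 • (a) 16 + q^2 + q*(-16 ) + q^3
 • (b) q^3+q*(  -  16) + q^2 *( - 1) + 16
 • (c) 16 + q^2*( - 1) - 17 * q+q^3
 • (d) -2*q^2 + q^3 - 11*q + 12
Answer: b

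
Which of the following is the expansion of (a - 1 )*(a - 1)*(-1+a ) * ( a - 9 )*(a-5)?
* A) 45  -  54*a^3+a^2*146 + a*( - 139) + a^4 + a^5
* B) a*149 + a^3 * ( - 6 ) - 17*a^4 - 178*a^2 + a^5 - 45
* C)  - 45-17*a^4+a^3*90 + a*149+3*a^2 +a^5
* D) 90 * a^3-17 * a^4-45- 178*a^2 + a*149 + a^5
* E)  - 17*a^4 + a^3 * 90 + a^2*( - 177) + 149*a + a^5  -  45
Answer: D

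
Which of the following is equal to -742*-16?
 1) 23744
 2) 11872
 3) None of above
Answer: 2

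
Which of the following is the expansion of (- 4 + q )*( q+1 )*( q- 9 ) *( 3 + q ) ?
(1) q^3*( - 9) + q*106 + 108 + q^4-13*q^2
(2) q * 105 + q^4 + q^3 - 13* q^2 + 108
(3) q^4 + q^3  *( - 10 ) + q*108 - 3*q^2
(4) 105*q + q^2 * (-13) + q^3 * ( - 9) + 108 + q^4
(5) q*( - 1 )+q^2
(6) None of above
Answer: 4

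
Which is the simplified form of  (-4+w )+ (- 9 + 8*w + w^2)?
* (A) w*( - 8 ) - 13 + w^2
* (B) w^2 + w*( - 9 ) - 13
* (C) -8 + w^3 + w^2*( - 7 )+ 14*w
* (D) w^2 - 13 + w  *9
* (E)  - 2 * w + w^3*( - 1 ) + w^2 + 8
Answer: D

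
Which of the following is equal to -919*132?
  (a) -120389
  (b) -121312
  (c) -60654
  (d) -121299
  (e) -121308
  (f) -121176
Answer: e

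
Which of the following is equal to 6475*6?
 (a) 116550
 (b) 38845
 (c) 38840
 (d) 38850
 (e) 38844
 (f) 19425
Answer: d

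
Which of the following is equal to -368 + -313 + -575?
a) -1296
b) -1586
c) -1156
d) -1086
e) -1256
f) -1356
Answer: e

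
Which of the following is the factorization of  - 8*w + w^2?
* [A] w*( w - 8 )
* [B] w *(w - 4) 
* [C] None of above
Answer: A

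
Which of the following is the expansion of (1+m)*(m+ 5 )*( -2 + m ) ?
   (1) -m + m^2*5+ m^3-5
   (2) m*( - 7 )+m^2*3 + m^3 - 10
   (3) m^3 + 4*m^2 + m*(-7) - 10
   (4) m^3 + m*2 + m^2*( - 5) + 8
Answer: 3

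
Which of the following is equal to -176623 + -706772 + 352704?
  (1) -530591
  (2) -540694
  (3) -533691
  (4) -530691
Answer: 4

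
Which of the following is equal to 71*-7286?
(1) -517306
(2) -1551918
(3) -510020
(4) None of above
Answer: 1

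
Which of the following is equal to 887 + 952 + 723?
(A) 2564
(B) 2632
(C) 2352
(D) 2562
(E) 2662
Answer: D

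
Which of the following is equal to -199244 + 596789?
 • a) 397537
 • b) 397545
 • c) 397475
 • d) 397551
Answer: b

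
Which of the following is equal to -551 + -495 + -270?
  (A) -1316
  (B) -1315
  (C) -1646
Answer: A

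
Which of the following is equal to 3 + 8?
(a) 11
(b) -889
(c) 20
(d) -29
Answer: a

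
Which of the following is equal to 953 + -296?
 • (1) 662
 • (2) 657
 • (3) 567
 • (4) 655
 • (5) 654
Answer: 2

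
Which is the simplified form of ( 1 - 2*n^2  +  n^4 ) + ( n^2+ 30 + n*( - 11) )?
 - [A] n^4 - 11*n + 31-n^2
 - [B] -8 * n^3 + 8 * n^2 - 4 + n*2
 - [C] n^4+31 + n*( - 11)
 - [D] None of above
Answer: A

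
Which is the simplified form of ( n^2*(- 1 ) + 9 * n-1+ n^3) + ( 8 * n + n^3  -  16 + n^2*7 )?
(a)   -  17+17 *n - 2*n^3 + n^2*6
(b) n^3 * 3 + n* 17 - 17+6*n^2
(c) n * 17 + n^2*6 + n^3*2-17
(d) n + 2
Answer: c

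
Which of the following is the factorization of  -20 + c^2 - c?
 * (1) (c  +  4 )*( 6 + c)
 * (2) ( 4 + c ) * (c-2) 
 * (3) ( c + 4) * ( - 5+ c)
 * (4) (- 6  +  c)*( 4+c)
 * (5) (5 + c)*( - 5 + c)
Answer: 3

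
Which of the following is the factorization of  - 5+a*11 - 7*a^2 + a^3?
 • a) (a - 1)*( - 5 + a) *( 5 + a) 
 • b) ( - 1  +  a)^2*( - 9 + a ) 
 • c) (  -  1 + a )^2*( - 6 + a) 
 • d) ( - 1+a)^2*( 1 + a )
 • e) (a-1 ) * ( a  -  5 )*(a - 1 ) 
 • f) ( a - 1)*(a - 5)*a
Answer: e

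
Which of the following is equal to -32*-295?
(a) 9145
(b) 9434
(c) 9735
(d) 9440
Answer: d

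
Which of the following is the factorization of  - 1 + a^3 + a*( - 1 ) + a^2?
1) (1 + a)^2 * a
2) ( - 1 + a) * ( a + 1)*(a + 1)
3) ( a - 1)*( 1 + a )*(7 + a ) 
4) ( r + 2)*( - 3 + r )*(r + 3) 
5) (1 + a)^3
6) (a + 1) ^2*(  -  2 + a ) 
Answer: 2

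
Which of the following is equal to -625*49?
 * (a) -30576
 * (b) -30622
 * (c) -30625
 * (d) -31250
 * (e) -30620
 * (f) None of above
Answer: c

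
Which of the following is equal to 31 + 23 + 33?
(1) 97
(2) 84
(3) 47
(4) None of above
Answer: 4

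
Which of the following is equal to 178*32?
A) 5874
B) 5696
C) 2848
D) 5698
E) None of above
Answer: B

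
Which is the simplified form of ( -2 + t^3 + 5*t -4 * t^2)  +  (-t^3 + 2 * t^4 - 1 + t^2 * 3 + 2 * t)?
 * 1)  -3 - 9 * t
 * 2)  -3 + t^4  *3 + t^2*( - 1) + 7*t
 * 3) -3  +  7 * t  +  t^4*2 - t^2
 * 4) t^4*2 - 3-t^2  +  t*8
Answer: 3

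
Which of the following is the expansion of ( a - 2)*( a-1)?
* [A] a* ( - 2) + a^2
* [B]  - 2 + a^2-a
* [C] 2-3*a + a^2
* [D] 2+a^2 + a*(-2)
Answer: C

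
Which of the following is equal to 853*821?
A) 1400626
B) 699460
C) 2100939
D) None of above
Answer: D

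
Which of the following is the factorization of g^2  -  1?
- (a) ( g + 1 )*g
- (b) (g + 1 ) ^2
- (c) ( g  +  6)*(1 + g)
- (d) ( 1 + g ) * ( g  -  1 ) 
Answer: d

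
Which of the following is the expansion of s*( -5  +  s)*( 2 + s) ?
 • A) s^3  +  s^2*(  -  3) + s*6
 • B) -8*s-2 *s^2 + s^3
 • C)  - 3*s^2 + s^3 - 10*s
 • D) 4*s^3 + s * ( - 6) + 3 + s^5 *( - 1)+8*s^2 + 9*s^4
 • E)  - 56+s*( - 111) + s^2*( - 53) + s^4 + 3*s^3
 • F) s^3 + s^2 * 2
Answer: C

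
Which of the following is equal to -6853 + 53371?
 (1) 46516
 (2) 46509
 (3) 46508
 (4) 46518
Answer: 4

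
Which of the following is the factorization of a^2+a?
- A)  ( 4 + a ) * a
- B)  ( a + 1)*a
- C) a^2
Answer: B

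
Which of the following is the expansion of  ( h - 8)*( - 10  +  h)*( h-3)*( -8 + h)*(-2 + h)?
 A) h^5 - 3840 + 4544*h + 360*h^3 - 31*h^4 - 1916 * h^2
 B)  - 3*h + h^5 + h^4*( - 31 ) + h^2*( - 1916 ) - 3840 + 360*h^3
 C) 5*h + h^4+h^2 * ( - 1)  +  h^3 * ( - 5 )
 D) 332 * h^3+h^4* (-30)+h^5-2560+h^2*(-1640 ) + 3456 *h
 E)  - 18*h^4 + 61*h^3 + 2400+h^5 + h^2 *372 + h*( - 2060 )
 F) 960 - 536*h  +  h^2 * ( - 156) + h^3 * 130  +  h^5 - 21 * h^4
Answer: A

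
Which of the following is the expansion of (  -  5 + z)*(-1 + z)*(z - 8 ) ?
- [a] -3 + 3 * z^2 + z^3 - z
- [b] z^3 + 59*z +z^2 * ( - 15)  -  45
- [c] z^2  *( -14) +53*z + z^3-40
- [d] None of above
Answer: c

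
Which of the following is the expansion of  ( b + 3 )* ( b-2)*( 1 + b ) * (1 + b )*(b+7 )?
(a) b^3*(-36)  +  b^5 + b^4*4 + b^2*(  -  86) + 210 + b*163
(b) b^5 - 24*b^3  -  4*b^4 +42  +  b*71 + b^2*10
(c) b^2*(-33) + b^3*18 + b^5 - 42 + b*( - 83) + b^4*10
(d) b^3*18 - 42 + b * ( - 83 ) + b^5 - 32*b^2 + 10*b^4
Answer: d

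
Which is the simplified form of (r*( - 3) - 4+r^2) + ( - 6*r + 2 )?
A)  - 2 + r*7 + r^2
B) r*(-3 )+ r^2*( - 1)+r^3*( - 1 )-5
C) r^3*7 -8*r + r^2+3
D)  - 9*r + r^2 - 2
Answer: D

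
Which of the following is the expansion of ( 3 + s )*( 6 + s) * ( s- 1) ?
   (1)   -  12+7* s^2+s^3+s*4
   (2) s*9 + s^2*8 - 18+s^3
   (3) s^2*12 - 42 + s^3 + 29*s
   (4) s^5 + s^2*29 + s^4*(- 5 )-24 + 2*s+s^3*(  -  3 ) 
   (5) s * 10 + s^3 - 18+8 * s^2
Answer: 2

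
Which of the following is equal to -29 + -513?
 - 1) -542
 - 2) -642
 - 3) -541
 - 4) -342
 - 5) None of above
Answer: 1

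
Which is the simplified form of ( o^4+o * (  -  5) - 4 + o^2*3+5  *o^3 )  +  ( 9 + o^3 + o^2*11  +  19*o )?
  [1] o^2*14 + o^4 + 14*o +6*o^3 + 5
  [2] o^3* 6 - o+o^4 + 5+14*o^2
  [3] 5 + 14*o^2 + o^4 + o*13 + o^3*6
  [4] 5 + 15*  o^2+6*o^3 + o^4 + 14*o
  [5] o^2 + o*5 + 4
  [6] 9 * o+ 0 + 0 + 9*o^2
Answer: 1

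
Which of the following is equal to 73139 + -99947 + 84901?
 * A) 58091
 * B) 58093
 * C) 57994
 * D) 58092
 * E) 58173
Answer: B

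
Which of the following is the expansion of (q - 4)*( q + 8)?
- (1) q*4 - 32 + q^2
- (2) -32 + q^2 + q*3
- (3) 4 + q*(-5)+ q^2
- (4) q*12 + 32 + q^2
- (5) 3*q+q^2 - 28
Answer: 1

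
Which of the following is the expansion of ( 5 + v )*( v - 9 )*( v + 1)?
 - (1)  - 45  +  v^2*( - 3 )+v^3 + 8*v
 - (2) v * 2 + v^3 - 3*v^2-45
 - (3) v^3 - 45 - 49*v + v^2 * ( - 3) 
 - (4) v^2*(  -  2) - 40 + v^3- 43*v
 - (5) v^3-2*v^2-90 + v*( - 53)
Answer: 3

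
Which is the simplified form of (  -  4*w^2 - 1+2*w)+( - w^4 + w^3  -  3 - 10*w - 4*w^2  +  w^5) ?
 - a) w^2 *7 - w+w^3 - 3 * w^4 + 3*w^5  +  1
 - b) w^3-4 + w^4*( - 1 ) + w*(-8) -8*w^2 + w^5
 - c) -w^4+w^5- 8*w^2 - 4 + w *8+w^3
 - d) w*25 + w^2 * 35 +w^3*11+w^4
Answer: b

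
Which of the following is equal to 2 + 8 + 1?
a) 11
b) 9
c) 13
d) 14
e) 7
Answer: a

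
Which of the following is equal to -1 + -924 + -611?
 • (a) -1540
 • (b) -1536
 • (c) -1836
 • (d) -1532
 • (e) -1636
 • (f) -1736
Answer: b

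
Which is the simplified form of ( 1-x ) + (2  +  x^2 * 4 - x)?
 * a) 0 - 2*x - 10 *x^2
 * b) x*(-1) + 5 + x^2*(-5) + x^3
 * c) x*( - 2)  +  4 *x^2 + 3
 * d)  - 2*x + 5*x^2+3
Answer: c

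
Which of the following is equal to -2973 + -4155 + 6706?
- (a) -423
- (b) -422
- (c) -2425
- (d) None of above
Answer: b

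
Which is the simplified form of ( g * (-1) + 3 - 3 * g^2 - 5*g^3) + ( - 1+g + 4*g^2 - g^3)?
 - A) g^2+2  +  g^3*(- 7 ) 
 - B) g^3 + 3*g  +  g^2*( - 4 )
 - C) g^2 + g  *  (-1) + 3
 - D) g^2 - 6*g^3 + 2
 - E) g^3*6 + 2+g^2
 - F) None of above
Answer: D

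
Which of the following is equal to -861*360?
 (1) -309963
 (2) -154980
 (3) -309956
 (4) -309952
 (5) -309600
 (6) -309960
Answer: 6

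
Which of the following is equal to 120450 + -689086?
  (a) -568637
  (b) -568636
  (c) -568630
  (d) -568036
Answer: b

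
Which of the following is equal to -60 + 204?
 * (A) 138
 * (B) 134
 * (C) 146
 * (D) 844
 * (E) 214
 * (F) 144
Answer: F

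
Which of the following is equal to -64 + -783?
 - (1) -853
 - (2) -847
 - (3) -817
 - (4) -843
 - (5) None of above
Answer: 2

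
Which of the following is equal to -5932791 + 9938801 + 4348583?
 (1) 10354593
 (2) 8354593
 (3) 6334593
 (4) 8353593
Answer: 2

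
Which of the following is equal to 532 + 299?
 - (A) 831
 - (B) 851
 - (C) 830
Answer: A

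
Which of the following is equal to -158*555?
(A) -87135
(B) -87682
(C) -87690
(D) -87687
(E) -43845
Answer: C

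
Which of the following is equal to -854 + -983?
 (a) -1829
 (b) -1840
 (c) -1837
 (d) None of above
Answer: c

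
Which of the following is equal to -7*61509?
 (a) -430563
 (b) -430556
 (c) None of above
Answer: a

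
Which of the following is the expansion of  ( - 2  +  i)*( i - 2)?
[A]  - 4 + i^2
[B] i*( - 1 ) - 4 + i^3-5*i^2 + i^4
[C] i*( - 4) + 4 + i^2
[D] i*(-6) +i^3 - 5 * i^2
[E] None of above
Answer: C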